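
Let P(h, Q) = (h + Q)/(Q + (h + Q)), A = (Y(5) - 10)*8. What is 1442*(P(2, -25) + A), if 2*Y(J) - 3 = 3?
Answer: -1921465/24 ≈ -80061.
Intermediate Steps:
Y(J) = 3 (Y(J) = 3/2 + (1/2)*3 = 3/2 + 3/2 = 3)
A = -56 (A = (3 - 10)*8 = -7*8 = -56)
P(h, Q) = (Q + h)/(h + 2*Q) (P(h, Q) = (Q + h)/(Q + (Q + h)) = (Q + h)/(h + 2*Q))
1442*(P(2, -25) + A) = 1442*((-25 + 2)/(2 + 2*(-25)) - 56) = 1442*(-23/(2 - 50) - 56) = 1442*(-23/(-48) - 56) = 1442*(-1/48*(-23) - 56) = 1442*(23/48 - 56) = 1442*(-2665/48) = -1921465/24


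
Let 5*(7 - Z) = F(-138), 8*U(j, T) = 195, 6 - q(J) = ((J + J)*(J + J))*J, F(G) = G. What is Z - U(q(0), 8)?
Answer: 409/40 ≈ 10.225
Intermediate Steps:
q(J) = 6 - 4*J³ (q(J) = 6 - (J + J)*(J + J)*J = 6 - (2*J)*(2*J)*J = 6 - 4*J²*J = 6 - 4*J³)
U(j, T) = 195/8 (U(j, T) = (⅛)*195 = 195/8)
Z = 173/5 (Z = 7 - ⅕*(-138) = 7 + 138/5 = 173/5 ≈ 34.600)
Z - U(q(0), 8) = 173/5 - 1*195/8 = 173/5 - 195/8 = 409/40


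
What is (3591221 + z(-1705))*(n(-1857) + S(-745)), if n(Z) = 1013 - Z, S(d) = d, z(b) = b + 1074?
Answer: 7630003750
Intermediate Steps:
z(b) = 1074 + b
(3591221 + z(-1705))*(n(-1857) + S(-745)) = (3591221 + (1074 - 1705))*((1013 - 1*(-1857)) - 745) = (3591221 - 631)*((1013 + 1857) - 745) = 3590590*(2870 - 745) = 3590590*2125 = 7630003750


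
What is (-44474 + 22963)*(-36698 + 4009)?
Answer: 703173079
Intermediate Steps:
(-44474 + 22963)*(-36698 + 4009) = -21511*(-32689) = 703173079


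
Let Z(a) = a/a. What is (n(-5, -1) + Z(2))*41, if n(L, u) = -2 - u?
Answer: 0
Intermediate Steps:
Z(a) = 1
(n(-5, -1) + Z(2))*41 = ((-2 - 1*(-1)) + 1)*41 = ((-2 + 1) + 1)*41 = (-1 + 1)*41 = 0*41 = 0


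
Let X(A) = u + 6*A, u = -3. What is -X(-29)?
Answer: 177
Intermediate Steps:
X(A) = -3 + 6*A
-X(-29) = -(-3 + 6*(-29)) = -(-3 - 174) = -1*(-177) = 177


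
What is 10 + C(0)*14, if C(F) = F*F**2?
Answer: 10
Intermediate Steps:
C(F) = F**3
10 + C(0)*14 = 10 + 0**3*14 = 10 + 0*14 = 10 + 0 = 10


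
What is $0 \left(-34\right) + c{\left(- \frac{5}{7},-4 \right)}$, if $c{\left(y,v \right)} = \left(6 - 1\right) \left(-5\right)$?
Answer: $-25$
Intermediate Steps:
$c{\left(y,v \right)} = -25$ ($c{\left(y,v \right)} = 5 \left(-5\right) = -25$)
$0 \left(-34\right) + c{\left(- \frac{5}{7},-4 \right)} = 0 \left(-34\right) - 25 = 0 - 25 = -25$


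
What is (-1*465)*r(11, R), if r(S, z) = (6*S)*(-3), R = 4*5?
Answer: 92070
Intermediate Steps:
R = 20
r(S, z) = -18*S
(-1*465)*r(11, R) = (-1*465)*(-18*11) = -465*(-198) = 92070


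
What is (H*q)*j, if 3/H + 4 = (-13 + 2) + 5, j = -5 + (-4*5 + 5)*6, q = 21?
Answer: 1197/2 ≈ 598.50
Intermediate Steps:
j = -95 (j = -5 + (-20 + 5)*6 = -5 - 15*6 = -5 - 90 = -95)
H = -3/10 (H = 3/(-4 + ((-13 + 2) + 5)) = 3/(-4 + (-11 + 5)) = 3/(-4 - 6) = 3/(-10) = 3*(-⅒) = -3/10 ≈ -0.30000)
(H*q)*j = -3/10*21*(-95) = -63/10*(-95) = 1197/2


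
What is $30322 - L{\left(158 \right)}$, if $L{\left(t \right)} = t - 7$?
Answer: $30171$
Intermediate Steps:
$L{\left(t \right)} = -7 + t$
$30322 - L{\left(158 \right)} = 30322 - \left(-7 + 158\right) = 30322 - 151 = 30171$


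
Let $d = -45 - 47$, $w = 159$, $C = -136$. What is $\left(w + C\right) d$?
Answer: $-2116$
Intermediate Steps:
$d = -92$ ($d = -45 - 47 = -92$)
$\left(w + C\right) d = \left(159 - 136\right) \left(-92\right) = 23 \left(-92\right) = -2116$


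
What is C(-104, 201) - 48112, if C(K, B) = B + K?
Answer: -48015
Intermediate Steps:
C(-104, 201) - 48112 = (201 - 104) - 48112 = 97 - 48112 = -48015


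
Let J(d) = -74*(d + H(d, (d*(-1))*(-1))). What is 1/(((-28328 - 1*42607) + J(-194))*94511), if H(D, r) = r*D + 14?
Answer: -1/268664434969 ≈ -3.7221e-12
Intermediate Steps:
H(D, r) = 14 + D*r (H(D, r) = D*r + 14 = 14 + D*r)
J(d) = -1036 - 74*d - 74*d**2 (J(d) = -74*(d + (14 + d*((d*(-1))*(-1)))) = -74*(d + (14 + d*(-d*(-1)))) = -74*(d + (14 + d*d)) = -74*(d + (14 + d**2)) = -74*(14 + d + d**2) = -1036 - 74*d - 74*d**2)
1/(((-28328 - 1*42607) + J(-194))*94511) = 1/((-28328 - 1*42607) + (-1036 - 74*(-194) - 74*(-194)**2)*94511) = (1/94511)/((-28328 - 42607) + (-1036 + 14356 - 74*37636)) = (1/94511)/(-70935 + (-1036 + 14356 - 2785064)) = (1/94511)/(-70935 - 2771744) = (1/94511)/(-2842679) = -1/2842679*1/94511 = -1/268664434969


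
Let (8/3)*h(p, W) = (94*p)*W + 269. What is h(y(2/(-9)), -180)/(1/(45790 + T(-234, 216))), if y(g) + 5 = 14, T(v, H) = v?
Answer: -5193759837/2 ≈ -2.5969e+9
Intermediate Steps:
y(g) = 9 (y(g) = -5 + 14 = 9)
h(p, W) = 807/8 + 141*W*p/4 (h(p, W) = 3*((94*p)*W + 269)/8 = 3*(94*W*p + 269)/8 = 3*(269 + 94*W*p)/8 = 807/8 + 141*W*p/4)
h(y(2/(-9)), -180)/(1/(45790 + T(-234, 216))) = (807/8 + (141/4)*(-180)*9)/(1/(45790 - 234)) = (807/8 - 57105)/(1/45556) = -456033/(8*1/45556) = -456033/8*45556 = -5193759837/2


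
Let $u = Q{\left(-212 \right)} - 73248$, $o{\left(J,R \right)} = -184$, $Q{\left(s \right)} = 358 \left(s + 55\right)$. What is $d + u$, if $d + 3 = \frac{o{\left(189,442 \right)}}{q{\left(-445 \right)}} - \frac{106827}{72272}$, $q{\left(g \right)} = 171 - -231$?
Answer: $- \frac{1880607498355}{14526672} \approx -1.2946 \cdot 10^{5}$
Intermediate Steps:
$Q{\left(s \right)} = 19690 + 358 s$ ($Q{\left(s \right)} = 358 \left(55 + s\right) = 19690 + 358 s$)
$q{\left(g \right)} = 402$ ($q{\left(g \right)} = 171 + 231 = 402$)
$u = -129454$ ($u = \left(19690 + 358 \left(-212\right)\right) - 73248 = \left(19690 - 75896\right) - 73248 = -56206 - 73248 = -129454$)
$d = - \frac{71701267}{14526672}$ ($d = -3 - \left(\frac{92}{201} + \frac{106827}{72272}\right) = -3 - \frac{28121251}{14526672} = - \frac{71701267}{14526672} \approx -4.9358$)
$d + u = - \frac{71701267}{14526672} - 129454 = - \frac{1880607498355}{14526672}$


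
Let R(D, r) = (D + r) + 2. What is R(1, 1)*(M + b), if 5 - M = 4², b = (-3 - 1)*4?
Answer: -108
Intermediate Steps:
R(D, r) = 2 + D + r
b = -16 (b = -4*4 = -16)
M = -11 (M = 5 - 1*4² = 5 - 1*16 = 5 - 16 = -11)
R(1, 1)*(M + b) = (2 + 1 + 1)*(-11 - 16) = 4*(-27) = -108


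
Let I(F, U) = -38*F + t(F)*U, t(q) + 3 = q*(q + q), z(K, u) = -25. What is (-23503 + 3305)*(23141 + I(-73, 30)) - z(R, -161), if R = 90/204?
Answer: -6979721845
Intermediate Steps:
R = 15/34 (R = 90*(1/204) = 15/34 ≈ 0.44118)
t(q) = -3 + 2*q² (t(q) = -3 + q*(q + q) = -3 + q*(2*q) = -3 + 2*q²)
I(F, U) = -38*F + U*(-3 + 2*F²) (I(F, U) = -38*F + (-3 + 2*F²)*U = -38*F + U*(-3 + 2*F²))
(-23503 + 3305)*(23141 + I(-73, 30)) - z(R, -161) = (-23503 + 3305)*(23141 + (-38*(-73) + 30*(-3 + 2*(-73)²))) - 1*(-25) = -20198*(23141 + (2774 + 30*(-3 + 2*5329))) + 25 = -20198*(23141 + (2774 + 30*(-3 + 10658))) + 25 = -20198*(23141 + (2774 + 30*10655)) + 25 = -20198*(23141 + (2774 + 319650)) + 25 = -20198*(23141 + 322424) + 25 = -20198*345565 + 25 = -6979721870 + 25 = -6979721845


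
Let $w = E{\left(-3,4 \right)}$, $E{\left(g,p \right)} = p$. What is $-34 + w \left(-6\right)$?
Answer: $-58$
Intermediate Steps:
$w = 4$
$-34 + w \left(-6\right) = -34 + 4 \left(-6\right) = -34 - 24 = -58$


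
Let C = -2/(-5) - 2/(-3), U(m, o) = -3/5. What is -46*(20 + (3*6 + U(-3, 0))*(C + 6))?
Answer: -164404/25 ≈ -6576.2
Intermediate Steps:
U(m, o) = -⅗ (U(m, o) = -3*⅕ = -⅗)
C = 16/15 (C = -2*(-⅕) - 2*(-⅓) = ⅖ + ⅔ = 16/15 ≈ 1.0667)
-46*(20 + (3*6 + U(-3, 0))*(C + 6)) = -46*(20 + (3*6 - ⅗)*(16/15 + 6)) = -46*(20 + (18 - ⅗)*(106/15)) = -46*(20 + (87/5)*(106/15)) = -46*(20 + 3074/25) = -46*3574/25 = -164404/25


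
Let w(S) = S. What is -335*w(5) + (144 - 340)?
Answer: -1871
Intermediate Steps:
-335*w(5) + (144 - 340) = -335*5 + (144 - 340) = -1675 - 196 = -1871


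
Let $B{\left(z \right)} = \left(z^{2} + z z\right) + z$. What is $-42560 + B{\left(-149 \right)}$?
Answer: $1693$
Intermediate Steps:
$B{\left(z \right)} = z + 2 z^{2}$ ($B{\left(z \right)} = \left(z^{2} + z^{2}\right) + z = 2 z^{2} + z = z + 2 z^{2}$)
$-42560 + B{\left(-149 \right)} = -42560 - 149 \left(1 + 2 \left(-149\right)\right) = -42560 - 149 \left(1 - 298\right) = -42560 - -44253 = -42560 + 44253 = 1693$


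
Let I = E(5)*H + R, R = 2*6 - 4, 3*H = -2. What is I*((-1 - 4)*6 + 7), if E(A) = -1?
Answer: -598/3 ≈ -199.33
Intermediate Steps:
H = -⅔ (H = (⅓)*(-2) = -⅔ ≈ -0.66667)
R = 8 (R = 12 - 4 = 8)
I = 26/3 (I = -1*(-⅔) + 8 = ⅔ + 8 = 26/3 ≈ 8.6667)
I*((-1 - 4)*6 + 7) = 26*((-1 - 4)*6 + 7)/3 = 26*(-5*6 + 7)/3 = 26*(-30 + 7)/3 = (26/3)*(-23) = -598/3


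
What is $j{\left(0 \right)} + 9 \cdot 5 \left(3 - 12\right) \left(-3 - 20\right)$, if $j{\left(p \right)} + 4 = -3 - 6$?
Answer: $9302$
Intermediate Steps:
$j{\left(p \right)} = -13$ ($j{\left(p \right)} = -4 - 9 = -13$)
$j{\left(0 \right)} + 9 \cdot 5 \left(3 - 12\right) \left(-3 - 20\right) = -13 + 9 \cdot 5 \left(3 - 12\right) \left(-3 - 20\right) = -13 + 45 \left(\left(-9\right) \left(-23\right)\right) = -13 + 45 \cdot 207 = -13 + 9315 = 9302$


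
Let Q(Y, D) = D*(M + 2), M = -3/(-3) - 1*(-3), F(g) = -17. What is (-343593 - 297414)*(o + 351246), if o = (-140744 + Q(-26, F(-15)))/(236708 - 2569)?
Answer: -52716573590792436/234139 ≈ -2.2515e+11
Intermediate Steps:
M = 4 (M = -3*(-1/3) + 3 = 1 + 3 = 4)
Q(Y, D) = 6*D (Q(Y, D) = D*(4 + 2) = D*6 = 6*D)
o = -140846/234139 (o = (-140744 + 6*(-17))/(236708 - 2569) = (-140744 - 102)/234139 = -140846*1/234139 = -140846/234139 ≈ -0.60155)
(-343593 - 297414)*(o + 351246) = (-343593 - 297414)*(-140846/234139 + 351246) = -641007*82240246348/234139 = -52716573590792436/234139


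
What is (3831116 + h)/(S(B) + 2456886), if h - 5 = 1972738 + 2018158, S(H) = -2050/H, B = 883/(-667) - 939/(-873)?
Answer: 20937801283/6598643339 ≈ 3.1730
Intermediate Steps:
B = -48182/194097 (B = 883*(-1/667) - 939*(-1/873) = -883/667 + 313/291 = -48182/194097 ≈ -0.24824)
h = 3990901 (h = 5 + (1972738 + 2018158) = 5 + 3990896 = 3990901)
(3831116 + h)/(S(B) + 2456886) = (3831116 + 3990901)/(-2050/(-48182/194097) + 2456886) = 7822017/(-2050*(-194097/48182) + 2456886) = 7822017/(198949425/24091 + 2456886) = 7822017/(59387790051/24091) = 7822017*(24091/59387790051) = 20937801283/6598643339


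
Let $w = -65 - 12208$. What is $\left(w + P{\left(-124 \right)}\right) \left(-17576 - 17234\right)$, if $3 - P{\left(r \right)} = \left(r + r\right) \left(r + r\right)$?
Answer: $2568072940$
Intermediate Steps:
$w = -12273$ ($w = -65 - 12208 = -12273$)
$P{\left(r \right)} = 3 - 4 r^{2}$ ($P{\left(r \right)} = 3 - \left(r + r\right) \left(r + r\right) = 3 - 2 r 2 r = 3 - 4 r^{2}$)
$\left(w + P{\left(-124 \right)}\right) \left(-17576 - 17234\right) = \left(-12273 + \left(3 - 4 \left(-124\right)^{2}\right)\right) \left(-17576 - 17234\right) = \left(-12273 + \left(3 - 61504\right)\right) \left(-34810\right) = \left(-12273 - 61501\right) \left(-34810\right) = \left(-73774\right) \left(-34810\right) = 2568072940$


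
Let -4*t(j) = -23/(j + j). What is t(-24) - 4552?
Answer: -874007/192 ≈ -4552.1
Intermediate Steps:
t(j) = 23/(8*j) (t(j) = -(-23)/(4*(j + j)) = -(-23)/(4*(2*j)) = -(-23)*1/(2*j)/4 = -(-23)/(8*j) = 23/(8*j))
t(-24) - 4552 = (23/8)/(-24) - 4552 = (23/8)*(-1/24) - 4552 = -23/192 - 4552 = -874007/192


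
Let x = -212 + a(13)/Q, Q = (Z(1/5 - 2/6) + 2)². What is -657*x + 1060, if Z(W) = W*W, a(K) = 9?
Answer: 28627798279/206116 ≈ 1.3889e+5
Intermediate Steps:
Z(W) = W²
Q = 206116/50625 (Q = ((1/5 - 2/6)² + 2)² = ((1*(⅕) - 2*⅙)² + 2)² = ((⅕ - ⅓)² + 2)² = ((-2/15)² + 2)² = (4/225 + 2)² = (454/225)² = 206116/50625 ≈ 4.0714)
x = -43240967/206116 (x = -212 + 9/(206116/50625) = -212 + 9*(50625/206116) = -212 + 455625/206116 = -43240967/206116 ≈ -209.79)
-657*x + 1060 = -657*(-43240967/206116) + 1060 = 28409315319/206116 + 1060 = 28627798279/206116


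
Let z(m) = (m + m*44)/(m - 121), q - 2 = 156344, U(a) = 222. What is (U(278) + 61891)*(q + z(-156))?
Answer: 2690416023406/277 ≈ 9.7127e+9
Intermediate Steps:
q = 156346 (q = 2 + 156344 = 156346)
z(m) = 45*m/(-121 + m) (z(m) = (m + 44*m)/(-121 + m) = (45*m)/(-121 + m) = 45*m/(-121 + m))
(U(278) + 61891)*(q + z(-156)) = (222 + 61891)*(156346 + 45*(-156)/(-121 - 156)) = 62113*(156346 + 45*(-156)/(-277)) = 62113*(156346 + 45*(-156)*(-1/277)) = 62113*(156346 + 7020/277) = 62113*(43314862/277) = 2690416023406/277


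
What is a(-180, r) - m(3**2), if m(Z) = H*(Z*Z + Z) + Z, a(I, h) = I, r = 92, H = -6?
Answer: 351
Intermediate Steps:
m(Z) = -6*Z**2 - 5*Z (m(Z) = -6*(Z*Z + Z) + Z = -6*(Z**2 + Z) + Z = -6*(Z + Z**2) + Z = (-6*Z - 6*Z**2) + Z = -6*Z**2 - 5*Z)
a(-180, r) - m(3**2) = -180 - (-1)*3**2*(5 + 6*3**2) = -180 - (-1)*9*(5 + 6*9) = -180 - (-1)*9*(5 + 54) = -180 - (-1)*9*59 = -180 - 1*(-531) = -180 + 531 = 351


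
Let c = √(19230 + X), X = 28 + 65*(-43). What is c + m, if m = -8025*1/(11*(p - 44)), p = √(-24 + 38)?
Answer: 16050/961 + √16463 + 8025*√14/21142 ≈ 146.43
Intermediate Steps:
p = √14 ≈ 3.7417
X = -2767 (X = 28 - 2795 = -2767)
c = √16463 (c = √(19230 - 2767) = √16463 ≈ 128.31)
m = -8025/(-484 + 11*√14) (m = -8025*1/(11*(√14 - 44)) = -8025*1/(11*(-44 + √14)) = -8025/(-484 + 11*√14) ≈ 18.122)
c + m = √16463 + (16050/961 + 8025*√14/21142) = 16050/961 + √16463 + 8025*√14/21142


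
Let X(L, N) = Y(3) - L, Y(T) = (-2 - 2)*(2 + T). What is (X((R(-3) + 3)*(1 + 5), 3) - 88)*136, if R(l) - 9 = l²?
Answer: -31824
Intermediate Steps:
R(l) = 9 + l²
Y(T) = -8 - 4*T (Y(T) = -4*(2 + T) = -8 - 4*T)
X(L, N) = -20 - L (X(L, N) = (-8 - 4*3) - L = (-8 - 12) - L = -20 - L)
(X((R(-3) + 3)*(1 + 5), 3) - 88)*136 = ((-20 - ((9 + (-3)²) + 3)*(1 + 5)) - 88)*136 = ((-20 - ((9 + 9) + 3)*6) - 88)*136 = ((-20 - (18 + 3)*6) - 88)*136 = ((-20 - 21*6) - 88)*136 = ((-20 - 1*126) - 88)*136 = ((-20 - 126) - 88)*136 = (-146 - 88)*136 = -234*136 = -31824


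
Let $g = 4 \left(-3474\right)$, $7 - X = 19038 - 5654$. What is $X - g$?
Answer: $519$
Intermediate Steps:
$X = -13377$ ($X = 7 - \left(19038 - 5654\right) = 7 - 13384 = -13377$)
$g = -13896$
$X - g = -13377 - -13896 = -13377 + 13896 = 519$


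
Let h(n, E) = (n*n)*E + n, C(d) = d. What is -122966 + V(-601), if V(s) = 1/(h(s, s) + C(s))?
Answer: -26693828546899/217083003 ≈ -1.2297e+5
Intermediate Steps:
h(n, E) = n + E*n² (h(n, E) = n²*E + n = E*n² + n = n + E*n²)
V(s) = 1/(s + s*(1 + s²)) (V(s) = 1/(s*(1 + s*s) + s) = 1/(s*(1 + s²) + s) = 1/(s + s*(1 + s²)))
-122966 + V(-601) = -122966 + 1/((-601)*(2 + (-601)²)) = -122966 - 1/(601*(2 + 361201)) = -122966 - 1/601/361203 = -122966 - 1/601*1/361203 = -122966 - 1/217083003 = -26693828546899/217083003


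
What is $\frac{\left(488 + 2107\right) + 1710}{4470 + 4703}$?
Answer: $\frac{4305}{9173} \approx 0.46931$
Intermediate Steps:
$\frac{\left(488 + 2107\right) + 1710}{4470 + 4703} = \frac{2595 + 1710}{9173} = 4305 \cdot \frac{1}{9173} = \frac{4305}{9173}$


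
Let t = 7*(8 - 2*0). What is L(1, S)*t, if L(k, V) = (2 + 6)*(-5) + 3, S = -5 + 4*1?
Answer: -2072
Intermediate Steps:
S = -1 (S = -5 + 4 = -1)
L(k, V) = -37 (L(k, V) = 8*(-5) + 3 = -40 + 3 = -37)
t = 56 (t = 7*(8 + 0) = 7*8 = 56)
L(1, S)*t = -37*56 = -2072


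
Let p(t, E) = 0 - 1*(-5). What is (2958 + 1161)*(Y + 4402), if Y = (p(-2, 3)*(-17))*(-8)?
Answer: 20932758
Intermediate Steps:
p(t, E) = 5 (p(t, E) = 0 + 5 = 5)
Y = 680 (Y = (5*(-17))*(-8) = -85*(-8) = 680)
(2958 + 1161)*(Y + 4402) = (2958 + 1161)*(680 + 4402) = 4119*5082 = 20932758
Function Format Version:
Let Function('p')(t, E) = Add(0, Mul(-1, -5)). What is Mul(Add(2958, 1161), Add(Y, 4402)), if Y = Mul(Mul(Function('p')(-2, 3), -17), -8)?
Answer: 20932758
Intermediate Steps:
Function('p')(t, E) = 5 (Function('p')(t, E) = Add(0, 5) = 5)
Y = 680 (Y = Mul(Mul(5, -17), -8) = Mul(-85, -8) = 680)
Mul(Add(2958, 1161), Add(Y, 4402)) = Mul(Add(2958, 1161), Add(680, 4402)) = Mul(4119, 5082) = 20932758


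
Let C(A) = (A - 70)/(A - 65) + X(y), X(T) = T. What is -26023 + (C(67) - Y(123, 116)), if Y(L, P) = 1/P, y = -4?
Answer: -3019307/116 ≈ -26029.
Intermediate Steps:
C(A) = -4 + (-70 + A)/(-65 + A) (C(A) = (A - 70)/(A - 65) - 4 = (-70 + A)/(-65 + A) - 4 = -4 + (-70 + A)/(-65 + A))
-26023 + (C(67) - Y(123, 116)) = -26023 + ((190 - 3*67)/(-65 + 67) - 1/116) = -26023 + ((190 - 201)/2 - 1*1/116) = -26023 + ((½)*(-11) - 1/116) = -26023 + (-11/2 - 1/116) = -26023 - 639/116 = -3019307/116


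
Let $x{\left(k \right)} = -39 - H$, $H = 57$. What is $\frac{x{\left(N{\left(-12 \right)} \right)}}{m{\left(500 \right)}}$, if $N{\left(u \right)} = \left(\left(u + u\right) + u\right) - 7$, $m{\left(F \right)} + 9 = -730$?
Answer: $\frac{96}{739} \approx 0.12991$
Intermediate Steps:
$m{\left(F \right)} = -739$ ($m{\left(F \right)} = -9 - 730 = -739$)
$N{\left(u \right)} = -7 + 3 u$ ($N{\left(u \right)} = \left(2 u + u\right) - 7 = 3 u - 7 = -7 + 3 u$)
$x{\left(k \right)} = -96$ ($x{\left(k \right)} = -39 - 57 = -96$)
$\frac{x{\left(N{\left(-12 \right)} \right)}}{m{\left(500 \right)}} = - \frac{96}{-739} = \left(-96\right) \left(- \frac{1}{739}\right) = \frac{96}{739}$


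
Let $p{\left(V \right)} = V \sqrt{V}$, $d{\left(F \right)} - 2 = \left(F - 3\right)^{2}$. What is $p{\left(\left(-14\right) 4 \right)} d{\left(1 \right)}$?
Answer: $- 672 i \sqrt{14} \approx - 2514.4 i$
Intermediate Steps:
$d{\left(F \right)} = 2 + \left(-3 + F\right)^{2}$ ($d{\left(F \right)} = 2 + \left(F - 3\right)^{2} = 2 + \left(-3 + F\right)^{2}$)
$p{\left(V \right)} = V^{\frac{3}{2}}$
$p{\left(\left(-14\right) 4 \right)} d{\left(1 \right)} = \left(\left(-14\right) 4\right)^{\frac{3}{2}} \left(2 + \left(-3 + 1\right)^{2}\right) = \left(-56\right)^{\frac{3}{2}} \left(2 + \left(-2\right)^{2}\right) = - 112 i \sqrt{14} \left(2 + 4\right) = - 112 i \sqrt{14} \cdot 6 = - 672 i \sqrt{14}$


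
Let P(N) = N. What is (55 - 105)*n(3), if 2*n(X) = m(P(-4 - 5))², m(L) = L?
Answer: -2025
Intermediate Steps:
n(X) = 81/2 (n(X) = (-4 - 5)²/2 = (½)*(-9)² = (½)*81 = 81/2)
(55 - 105)*n(3) = (55 - 105)*(81/2) = -50*81/2 = -2025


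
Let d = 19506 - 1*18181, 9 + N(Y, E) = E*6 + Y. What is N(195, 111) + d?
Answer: 2177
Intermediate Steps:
N(Y, E) = -9 + Y + 6*E (N(Y, E) = -9 + (E*6 + Y) = -9 + (6*E + Y) = -9 + (Y + 6*E) = -9 + Y + 6*E)
d = 1325 (d = 19506 - 18181 = 1325)
N(195, 111) + d = (-9 + 195 + 6*111) + 1325 = (-9 + 195 + 666) + 1325 = 852 + 1325 = 2177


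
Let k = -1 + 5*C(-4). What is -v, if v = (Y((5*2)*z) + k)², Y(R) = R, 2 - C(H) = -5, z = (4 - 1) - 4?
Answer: -576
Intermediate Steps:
z = -1 (z = 3 - 4 = -1)
C(H) = 7 (C(H) = 2 - 1*(-5) = 2 + 5 = 7)
k = 34 (k = -1 + 5*7 = -1 + 35 = 34)
v = 576 (v = ((5*2)*(-1) + 34)² = (10*(-1) + 34)² = (-10 + 34)² = 24² = 576)
-v = -1*576 = -576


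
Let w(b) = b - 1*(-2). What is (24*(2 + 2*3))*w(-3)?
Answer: -192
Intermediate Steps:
w(b) = 2 + b (w(b) = b + 2 = 2 + b)
(24*(2 + 2*3))*w(-3) = (24*(2 + 2*3))*(2 - 3) = (24*(2 + 6))*(-1) = (24*8)*(-1) = 192*(-1) = -192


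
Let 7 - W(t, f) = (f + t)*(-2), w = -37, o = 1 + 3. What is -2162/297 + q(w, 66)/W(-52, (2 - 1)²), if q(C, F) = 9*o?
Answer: -216082/28215 ≈ -7.6584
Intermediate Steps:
o = 4
q(C, F) = 36 (q(C, F) = 9*4 = 36)
W(t, f) = 7 + 2*f + 2*t (W(t, f) = 7 - (f + t)*(-2) = 7 - (-2*f - 2*t) = 7 + (2*f + 2*t) = 7 + 2*f + 2*t)
-2162/297 + q(w, 66)/W(-52, (2 - 1)²) = -2162/297 + 36/(7 + 2*(2 - 1)² + 2*(-52)) = -2162*1/297 + 36/(7 + 2*1² - 104) = -2162/297 + 36/(7 + 2*1 - 104) = -2162/297 + 36/(7 + 2 - 104) = -2162/297 + 36/(-95) = -2162/297 + 36*(-1/95) = -2162/297 - 36/95 = -216082/28215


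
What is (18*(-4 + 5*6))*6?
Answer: 2808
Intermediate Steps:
(18*(-4 + 5*6))*6 = (18*(-4 + 30))*6 = (18*26)*6 = 468*6 = 2808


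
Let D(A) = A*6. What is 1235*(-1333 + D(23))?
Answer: -1475825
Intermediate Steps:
D(A) = 6*A
1235*(-1333 + D(23)) = 1235*(-1333 + 6*23) = 1235*(-1333 + 138) = 1235*(-1195) = -1475825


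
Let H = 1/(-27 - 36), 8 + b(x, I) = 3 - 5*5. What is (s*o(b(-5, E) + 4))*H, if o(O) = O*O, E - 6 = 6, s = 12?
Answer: -2704/21 ≈ -128.76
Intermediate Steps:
E = 12 (E = 6 + 6 = 12)
b(x, I) = -30 (b(x, I) = -8 + (3 - 5*5) = -8 + (3 - 25) = -8 - 22 = -30)
H = -1/63 (H = 1/(-63) = -1/63 ≈ -0.015873)
o(O) = O**2
(s*o(b(-5, E) + 4))*H = (12*(-30 + 4)**2)*(-1/63) = (12*(-26)**2)*(-1/63) = (12*676)*(-1/63) = 8112*(-1/63) = -2704/21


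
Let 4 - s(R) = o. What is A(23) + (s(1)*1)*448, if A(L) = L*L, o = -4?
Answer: 4113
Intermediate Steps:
s(R) = 8 (s(R) = 4 - 1*(-4) = 4 + 4 = 8)
A(L) = L²
A(23) + (s(1)*1)*448 = 23² + (8*1)*448 = 529 + 8*448 = 529 + 3584 = 4113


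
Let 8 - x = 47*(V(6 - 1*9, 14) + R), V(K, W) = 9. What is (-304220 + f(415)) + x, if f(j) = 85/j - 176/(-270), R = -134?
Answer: -3342856486/11205 ≈ -2.9834e+5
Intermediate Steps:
f(j) = 88/135 + 85/j (f(j) = 85/j - 176*(-1/270) = 85/j + 88/135 = 88/135 + 85/j)
x = 5883 (x = 8 - 47*(9 - 134) = 8 - 47*(-125) = 8 - 1*(-5875) = 8 + 5875 = 5883)
(-304220 + f(415)) + x = (-304220 + (88/135 + 85/415)) + 5883 = (-304220 + (88/135 + 85*(1/415))) + 5883 = (-304220 + (88/135 + 17/83)) + 5883 = (-304220 + 9599/11205) + 5883 = -3408775501/11205 + 5883 = -3342856486/11205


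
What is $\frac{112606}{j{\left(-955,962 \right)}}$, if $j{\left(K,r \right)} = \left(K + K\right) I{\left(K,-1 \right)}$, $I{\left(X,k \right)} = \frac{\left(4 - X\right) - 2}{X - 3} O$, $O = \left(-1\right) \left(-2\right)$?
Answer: $\frac{26969137}{913935} \approx 29.509$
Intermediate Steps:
$O = 2$
$I{\left(X,k \right)} = \frac{2 \left(2 - X\right)}{-3 + X}$ ($I{\left(X,k \right)} = \frac{\left(4 - X\right) - 2}{X - 3} \cdot 2 = \frac{2 - X}{-3 + X} 2 = \frac{2 \left(2 - X\right)}{-3 + X}$)
$j{\left(K,r \right)} = \frac{4 K \left(2 - K\right)}{-3 + K}$ ($j{\left(K,r \right)} = \left(K + K\right) \frac{2 \left(2 - K\right)}{-3 + K} = 2 K \frac{2 \left(2 - K\right)}{-3 + K} = \frac{4 K \left(2 - K\right)}{-3 + K}$)
$\frac{112606}{j{\left(-955,962 \right)}} = \frac{112606}{4 \left(-955\right) \frac{1}{-3 - 955} \left(2 - -955\right)} = \frac{112606}{4 \left(-955\right) \frac{1}{-958} \left(2 + 955\right)} = \frac{112606}{4 \left(-955\right) \left(- \frac{1}{958}\right) 957} = \frac{112606}{\frac{1827870}{479}} = 112606 \cdot \frac{479}{1827870} = \frac{26969137}{913935}$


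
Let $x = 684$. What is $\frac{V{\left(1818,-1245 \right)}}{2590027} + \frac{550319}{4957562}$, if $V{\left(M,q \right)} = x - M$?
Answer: $\frac{1419719193305}{12840219434174} \approx 0.11057$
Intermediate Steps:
$V{\left(M,q \right)} = 684 - M$
$\frac{V{\left(1818,-1245 \right)}}{2590027} + \frac{550319}{4957562} = \frac{684 - 1818}{2590027} + \frac{550319}{4957562} = \left(684 - 1818\right) \frac{1}{2590027} + 550319 \cdot \frac{1}{4957562} = \left(-1134\right) \frac{1}{2590027} + \frac{550319}{4957562} = - \frac{1134}{2590027} + \frac{550319}{4957562} = \frac{1419719193305}{12840219434174}$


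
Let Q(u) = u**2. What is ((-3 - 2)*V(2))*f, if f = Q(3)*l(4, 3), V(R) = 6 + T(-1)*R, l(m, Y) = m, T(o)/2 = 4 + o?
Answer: -3240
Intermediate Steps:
T(o) = 8 + 2*o (T(o) = 2*(4 + o) = 8 + 2*o)
V(R) = 6 + 6*R (V(R) = 6 + (8 + 2*(-1))*R = 6 + (8 - 2)*R = 6 + 6*R)
f = 36 (f = 3**2*4 = 9*4 = 36)
((-3 - 2)*V(2))*f = ((-3 - 2)*(6 + 6*2))*36 = -5*(6 + 12)*36 = -5*18*36 = -90*36 = -3240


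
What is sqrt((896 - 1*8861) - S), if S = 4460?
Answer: 5*I*sqrt(497) ≈ 111.47*I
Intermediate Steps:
sqrt((896 - 1*8861) - S) = sqrt((896 - 1*8861) - 1*4460) = sqrt((896 - 8861) - 4460) = sqrt(-7965 - 4460) = sqrt(-12425) = 5*I*sqrt(497)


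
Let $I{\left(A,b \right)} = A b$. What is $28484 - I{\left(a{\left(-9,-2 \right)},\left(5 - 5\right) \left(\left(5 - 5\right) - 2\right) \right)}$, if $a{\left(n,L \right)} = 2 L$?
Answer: $28484$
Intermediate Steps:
$28484 - I{\left(a{\left(-9,-2 \right)},\left(5 - 5\right) \left(\left(5 - 5\right) - 2\right) \right)} = 28484 - 2 \left(-2\right) \left(5 - 5\right) \left(\left(5 - 5\right) - 2\right) = 28484 - - 4 \left(5 - 5\right) \left(0 - 2\right) = 28484 - - 4 \left(5 - 5\right) \left(-2\right) = 28484 - - 4 \cdot 0 \left(-2\right) = 28484 - \left(-4\right) 0 = 28484 - 0 = 28484 + 0 = 28484$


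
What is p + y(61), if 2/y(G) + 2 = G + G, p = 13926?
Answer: 835561/60 ≈ 13926.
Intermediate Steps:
y(G) = 2/(-2 + 2*G) (y(G) = 2/(-2 + (G + G)) = 2/(-2 + 2*G))
p + y(61) = 13926 + 1/(-1 + 61) = 13926 + 1/60 = 835561/60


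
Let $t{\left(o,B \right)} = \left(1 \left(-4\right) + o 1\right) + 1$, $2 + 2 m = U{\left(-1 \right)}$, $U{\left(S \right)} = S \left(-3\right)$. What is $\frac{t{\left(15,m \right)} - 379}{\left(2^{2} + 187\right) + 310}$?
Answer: $- \frac{367}{501} \approx -0.73253$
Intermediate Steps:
$U{\left(S \right)} = - 3 S$
$m = \frac{1}{2}$ ($m = -1 + \frac{\left(-3\right) \left(-1\right)}{2} = -1 + \frac{1}{2} \cdot 3 = -1 + \frac{3}{2} = \frac{1}{2} \approx 0.5$)
$t{\left(o,B \right)} = -3 + o$ ($t{\left(o,B \right)} = \left(-4 + o\right) + 1 = -3 + o$)
$\frac{t{\left(15,m \right)} - 379}{\left(2^{2} + 187\right) + 310} = \frac{\left(-3 + 15\right) - 379}{\left(2^{2} + 187\right) + 310} = \frac{12 - 379}{\left(4 + 187\right) + 310} = - \frac{367}{191 + 310} = - \frac{367}{501}$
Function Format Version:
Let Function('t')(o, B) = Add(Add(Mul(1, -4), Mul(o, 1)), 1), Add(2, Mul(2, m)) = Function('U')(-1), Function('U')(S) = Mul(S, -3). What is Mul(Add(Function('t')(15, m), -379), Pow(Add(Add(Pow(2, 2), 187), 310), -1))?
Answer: Rational(-367, 501) ≈ -0.73253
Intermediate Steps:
Function('U')(S) = Mul(-3, S)
m = Rational(1, 2) (m = Add(-1, Mul(Rational(1, 2), Mul(-3, -1))) = Add(-1, Mul(Rational(1, 2), 3)) = Add(-1, Rational(3, 2)) = Rational(1, 2) ≈ 0.50000)
Function('t')(o, B) = Add(-3, o) (Function('t')(o, B) = Add(Add(-4, o), 1) = Add(-3, o))
Mul(Add(Function('t')(15, m), -379), Pow(Add(Add(Pow(2, 2), 187), 310), -1)) = Mul(Add(Add(-3, 15), -379), Pow(Add(Add(Pow(2, 2), 187), 310), -1)) = Mul(Add(12, -379), Pow(Add(Add(4, 187), 310), -1)) = Mul(-367, Pow(Add(191, 310), -1)) = Mul(-367, Pow(501, -1)) = Mul(-367, Rational(1, 501)) = Rational(-367, 501)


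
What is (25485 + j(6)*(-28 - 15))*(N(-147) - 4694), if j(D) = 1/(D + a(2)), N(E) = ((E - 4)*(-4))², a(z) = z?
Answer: 36703094057/4 ≈ 9.1758e+9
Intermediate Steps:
N(E) = (16 - 4*E)² (N(E) = ((-4 + E)*(-4))² = (16 - 4*E)²)
j(D) = 1/(2 + D) (j(D) = 1/(D + 2) = 1/(2 + D))
(25485 + j(6)*(-28 - 15))*(N(-147) - 4694) = (25485 + (-28 - 15)/(2 + 6))*(16*(-4 - 147)² - 4694) = (25485 - 43/8)*(16*(-151)² - 4694) = (25485 + (⅛)*(-43))*(16*22801 - 4694) = (25485 - 43/8)*(364816 - 4694) = (203837/8)*360122 = 36703094057/4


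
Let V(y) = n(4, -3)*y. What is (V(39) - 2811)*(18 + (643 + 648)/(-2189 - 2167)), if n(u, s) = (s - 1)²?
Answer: -18739431/484 ≈ -38718.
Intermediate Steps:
n(u, s) = (-1 + s)²
V(y) = 16*y (V(y) = (-1 - 3)²*y = (-4)²*y = 16*y)
(V(39) - 2811)*(18 + (643 + 648)/(-2189 - 2167)) = (16*39 - 2811)*(18 + (643 + 648)/(-2189 - 2167)) = (624 - 2811)*(18 + 1291/(-4356)) = -2187*(18 + 1291*(-1/4356)) = -2187*(18 - 1291/4356) = -2187*77117/4356 = -18739431/484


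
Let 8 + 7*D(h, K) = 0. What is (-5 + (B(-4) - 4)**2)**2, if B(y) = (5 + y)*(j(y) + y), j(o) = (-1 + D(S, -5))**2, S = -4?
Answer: 252301456/5764801 ≈ 43.766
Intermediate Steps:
D(h, K) = -8/7 (D(h, K) = -8/7 + (1/7)*0 = -8/7 + 0 = -8/7)
j(o) = 225/49 (j(o) = (-1 - 8/7)**2 = (-15/7)**2 = 225/49)
B(y) = (5 + y)*(225/49 + y)
(-5 + (B(-4) - 4)**2)**2 = (-5 + ((1125/49 + (-4)**2 + (470/49)*(-4)) - 4)**2)**2 = (-5 + ((1125/49 + 16 - 1880/49) - 4)**2)**2 = (-5 + (29/49 - 4)**2)**2 = (-5 + (-167/49)**2)**2 = (-5 + 27889/2401)**2 = (15884/2401)**2 = 252301456/5764801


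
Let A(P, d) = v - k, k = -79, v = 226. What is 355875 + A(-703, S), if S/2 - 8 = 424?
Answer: 356180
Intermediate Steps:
S = 864 (S = 16 + 2*424 = 16 + 848 = 864)
A(P, d) = 305 (A(P, d) = 226 - 1*(-79) = 226 + 79 = 305)
355875 + A(-703, S) = 355875 + 305 = 356180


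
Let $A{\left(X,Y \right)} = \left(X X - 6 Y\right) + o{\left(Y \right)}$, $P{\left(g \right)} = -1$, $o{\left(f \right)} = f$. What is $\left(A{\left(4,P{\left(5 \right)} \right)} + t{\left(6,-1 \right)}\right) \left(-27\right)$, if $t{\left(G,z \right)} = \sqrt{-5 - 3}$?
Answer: $-567 - 54 i \sqrt{2} \approx -567.0 - 76.368 i$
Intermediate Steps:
$A{\left(X,Y \right)} = X^{2} - 5 Y$ ($A{\left(X,Y \right)} = \left(X X - 6 Y\right) + Y = \left(X^{2} - 6 Y\right) + Y = X^{2} - 5 Y$)
$t{\left(G,z \right)} = 2 i \sqrt{2}$ ($t{\left(G,z \right)} = \sqrt{-8} = 2 i \sqrt{2}$)
$\left(A{\left(4,P{\left(5 \right)} \right)} + t{\left(6,-1 \right)}\right) \left(-27\right) = \left(\left(4^{2} - -5\right) + 2 i \sqrt{2}\right) \left(-27\right) = \left(\left(16 + 5\right) + 2 i \sqrt{2}\right) \left(-27\right) = \left(21 + 2 i \sqrt{2}\right) \left(-27\right) = -567 - 54 i \sqrt{2}$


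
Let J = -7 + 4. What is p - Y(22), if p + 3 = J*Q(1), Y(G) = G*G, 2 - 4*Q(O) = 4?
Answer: -971/2 ≈ -485.50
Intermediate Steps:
J = -3
Q(O) = -1/2 (Q(O) = 1/2 - 1/4*4 = 1/2 - 1 = -1/2)
Y(G) = G**2
p = -3/2 (p = -3 - 3*(-1/2) = -3 + 3/2 = -3/2 ≈ -1.5000)
p - Y(22) = -3/2 - 1*22**2 = -3/2 - 1*484 = -3/2 - 484 = -971/2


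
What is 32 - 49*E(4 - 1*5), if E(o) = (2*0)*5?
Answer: 32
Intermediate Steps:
E(o) = 0 (E(o) = 0*5 = 0)
32 - 49*E(4 - 1*5) = 32 - 49*0 = 32 + 0 = 32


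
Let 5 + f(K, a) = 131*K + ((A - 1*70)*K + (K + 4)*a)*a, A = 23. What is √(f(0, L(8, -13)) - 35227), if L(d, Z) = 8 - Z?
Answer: 2*I*√8367 ≈ 182.94*I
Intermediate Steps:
f(K, a) = -5 + 131*K + a*(-47*K + a*(4 + K)) (f(K, a) = -5 + (131*K + ((23 - 1*70)*K + (K + 4)*a)*a) = -5 + (131*K + ((23 - 70)*K + (4 + K)*a)*a) = -5 + (131*K + (-47*K + a*(4 + K))*a) = -5 + (131*K + a*(-47*K + a*(4 + K))) = -5 + 131*K + a*(-47*K + a*(4 + K)))
√(f(0, L(8, -13)) - 35227) = √((-5 + 4*(8 - 1*(-13))² + 131*0 + 0*(8 - 1*(-13))² - 47*0*(8 - 1*(-13))) - 35227) = √((-5 + 4*(8 + 13)² + 0 + 0*(8 + 13)² - 47*0*(8 + 13)) - 35227) = √((-5 + 4*21² + 0 + 0*21² - 47*0*21) - 35227) = √((-5 + 4*441 + 0 + 0*441 + 0) - 35227) = √((-5 + 1764 + 0 + 0 + 0) - 35227) = √(1759 - 35227) = √(-33468) = 2*I*√8367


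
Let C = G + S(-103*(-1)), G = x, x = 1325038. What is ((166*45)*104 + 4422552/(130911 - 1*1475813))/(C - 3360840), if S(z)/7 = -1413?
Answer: -522411521604/1375628303543 ≈ -0.37976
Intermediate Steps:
S(z) = -9891 (S(z) = 7*(-1413) = -9891)
G = 1325038
C = 1315147 (C = 1325038 - 9891 = 1315147)
((166*45)*104 + 4422552/(130911 - 1*1475813))/(C - 3360840) = ((166*45)*104 + 4422552/(130911 - 1*1475813))/(1315147 - 3360840) = (7470*104 + 4422552/(130911 - 1475813))/(-2045693) = (776880 + 4422552/(-1344902))*(-1/2045693) = (776880 + 4422552*(-1/1344902))*(-1/2045693) = (776880 - 2211276/672451)*(-1/2045693) = (522411521604/672451)*(-1/2045693) = -522411521604/1375628303543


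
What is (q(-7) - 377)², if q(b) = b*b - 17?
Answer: 119025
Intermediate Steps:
q(b) = -17 + b² (q(b) = b² - 17 = -17 + b²)
(q(-7) - 377)² = ((-17 + (-7)²) - 377)² = ((-17 + 49) - 377)² = (32 - 377)² = (-345)² = 119025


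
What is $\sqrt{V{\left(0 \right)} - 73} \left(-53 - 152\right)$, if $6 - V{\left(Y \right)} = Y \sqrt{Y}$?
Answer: $- 205 i \sqrt{67} \approx - 1678.0 i$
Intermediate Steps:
$V{\left(Y \right)} = 6 - Y^{\frac{3}{2}}$ ($V{\left(Y \right)} = 6 - Y \sqrt{Y} = 6 - Y^{\frac{3}{2}}$)
$\sqrt{V{\left(0 \right)} - 73} \left(-53 - 152\right) = \sqrt{\left(6 - 0^{\frac{3}{2}}\right) - 73} \left(-53 - 152\right) = \sqrt{\left(6 - 0\right) - 73} \left(-205\right) = \sqrt{\left(6 + 0\right) - 73} \left(-205\right) = \sqrt{6 - 73} \left(-205\right) = \sqrt{-67} \left(-205\right) = i \sqrt{67} \left(-205\right) = - 205 i \sqrt{67}$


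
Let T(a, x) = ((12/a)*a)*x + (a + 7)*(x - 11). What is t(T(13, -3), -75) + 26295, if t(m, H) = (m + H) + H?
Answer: 25829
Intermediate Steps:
T(a, x) = 12*x + (-11 + x)*(7 + a) (T(a, x) = 12*x + (7 + a)*(-11 + x) = 12*x + (-11 + x)*(7 + a))
t(m, H) = m + 2*H (t(m, H) = (H + m) + H = m + 2*H)
t(T(13, -3), -75) + 26295 = ((-77 - 11*13 + 19*(-3) + 13*(-3)) + 2*(-75)) + 26295 = ((-77 - 143 - 57 - 39) - 150) + 26295 = (-316 - 150) + 26295 = -466 + 26295 = 25829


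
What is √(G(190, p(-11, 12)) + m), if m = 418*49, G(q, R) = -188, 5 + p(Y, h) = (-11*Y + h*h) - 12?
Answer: √20294 ≈ 142.46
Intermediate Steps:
p(Y, h) = -17 + h² - 11*Y (p(Y, h) = -5 + ((-11*Y + h*h) - 12) = -5 + ((-11*Y + h²) - 12) = -5 + ((h² - 11*Y) - 12) = -5 + (-12 + h² - 11*Y) = -17 + h² - 11*Y)
m = 20482
√(G(190, p(-11, 12)) + m) = √(-188 + 20482) = √20294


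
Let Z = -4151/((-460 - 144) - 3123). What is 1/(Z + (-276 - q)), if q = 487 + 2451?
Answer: -3727/11974427 ≈ -0.00031125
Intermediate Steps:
q = 2938
Z = 4151/3727 (Z = -4151/(-604 - 3123) = -4151/(-3727) = -4151*(-1/3727) = 4151/3727 ≈ 1.1138)
1/(Z + (-276 - q)) = 1/(4151/3727 + (-276 - 1*2938)) = 1/(4151/3727 + (-276 - 2938)) = 1/(4151/3727 - 3214) = 1/(-11974427/3727) = -3727/11974427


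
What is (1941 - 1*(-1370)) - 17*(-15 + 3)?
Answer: 3515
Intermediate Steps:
(1941 - 1*(-1370)) - 17*(-15 + 3) = (1941 + 1370) - 17*(-12) = 3311 - 1*(-204) = 3311 + 204 = 3515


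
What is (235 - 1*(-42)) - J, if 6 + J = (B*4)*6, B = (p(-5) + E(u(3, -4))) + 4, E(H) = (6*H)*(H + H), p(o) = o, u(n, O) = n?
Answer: -2285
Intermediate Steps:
E(H) = 12*H² (E(H) = (6*H)*(2*H) = 12*H²)
B = 107 (B = (-5 + 12*3²) + 4 = (-5 + 12*9) + 4 = (-5 + 108) + 4 = 103 + 4 = 107)
J = 2562 (J = -6 + (107*4)*6 = -6 + 428*6 = -6 + 2568 = 2562)
(235 - 1*(-42)) - J = (235 - 1*(-42)) - 1*2562 = (235 + 42) - 2562 = 277 - 2562 = -2285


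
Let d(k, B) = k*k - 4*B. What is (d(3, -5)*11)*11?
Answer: 3509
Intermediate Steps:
d(k, B) = k² - 4*B
(d(3, -5)*11)*11 = ((3² - 4*(-5))*11)*11 = ((9 + 20)*11)*11 = (29*11)*11 = 319*11 = 3509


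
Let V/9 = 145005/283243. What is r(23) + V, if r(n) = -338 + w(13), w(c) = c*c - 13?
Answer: -50245181/283243 ≈ -177.39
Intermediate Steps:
w(c) = -13 + c² (w(c) = c² - 13 = -13 + c²)
r(n) = -182 (r(n) = -338 + (-13 + 13²) = -338 + (-13 + 169) = -338 + 156 = -182)
V = 1305045/283243 (V = 9*(145005/283243) = 1305045/283243 ≈ 4.6075)
r(23) + V = -182 + 1305045/283243 = -50245181/283243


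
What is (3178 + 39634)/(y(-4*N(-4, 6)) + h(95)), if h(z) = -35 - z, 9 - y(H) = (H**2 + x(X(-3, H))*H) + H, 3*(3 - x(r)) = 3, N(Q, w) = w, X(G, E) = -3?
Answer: -42812/625 ≈ -68.499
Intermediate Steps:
x(r) = 2 (x(r) = 3 - 1/3*3 = 3 - 1 = 2)
y(H) = 9 - H**2 - 3*H (y(H) = 9 - ((H**2 + 2*H) + H) = 9 - (H**2 + 3*H) = 9 + (-H**2 - 3*H) = 9 - H**2 - 3*H)
(3178 + 39634)/(y(-4*N(-4, 6)) + h(95)) = (3178 + 39634)/((9 - (-4*6)**2 - (-12)*6) + (-35 - 1*95)) = 42812/((9 - 1*(-24)**2 - 3*(-24)) + (-35 - 95)) = 42812/((9 - 1*576 + 72) - 130) = 42812/((9 - 576 + 72) - 130) = 42812/(-495 - 130) = 42812/(-625) = 42812*(-1/625) = -42812/625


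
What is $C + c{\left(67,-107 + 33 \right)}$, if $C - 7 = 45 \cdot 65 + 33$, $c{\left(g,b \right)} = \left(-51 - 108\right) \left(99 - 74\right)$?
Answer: $-1010$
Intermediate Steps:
$c{\left(g,b \right)} = -3975$ ($c{\left(g,b \right)} = \left(-159\right) 25 = -3975$)
$C = 2965$ ($C = 7 + \left(45 \cdot 65 + 33\right) = 7 + \left(2925 + 33\right) = 7 + 2958 = 2965$)
$C + c{\left(67,-107 + 33 \right)} = 2965 - 3975 = -1010$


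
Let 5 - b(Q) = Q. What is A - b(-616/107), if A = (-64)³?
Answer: -28050559/107 ≈ -2.6216e+5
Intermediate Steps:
b(Q) = 5 - Q
A = -262144
A - b(-616/107) = -262144 - (5 - (-616)/107) = -262144 - (5 - 1*(-616/107)) = -262144 - (5 + 616/107) = -262144 - 1*1151/107 = -262144 - 1151/107 = -28050559/107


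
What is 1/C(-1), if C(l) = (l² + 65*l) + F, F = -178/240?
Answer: -120/7769 ≈ -0.015446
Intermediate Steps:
F = -89/120 (F = -178*1/240 = -89/120 ≈ -0.74167)
C(l) = -89/120 + l² + 65*l (C(l) = (l² + 65*l) - 89/120 = -89/120 + l² + 65*l)
1/C(-1) = 1/(-89/120 + (-1)² + 65*(-1)) = 1/(-89/120 + 1 - 65) = 1/(-7769/120) = -120/7769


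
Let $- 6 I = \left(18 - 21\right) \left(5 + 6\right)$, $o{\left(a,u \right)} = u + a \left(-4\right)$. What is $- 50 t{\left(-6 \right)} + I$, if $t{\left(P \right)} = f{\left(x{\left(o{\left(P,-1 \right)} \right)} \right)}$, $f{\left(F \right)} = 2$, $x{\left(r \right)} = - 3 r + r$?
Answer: $- \frac{189}{2} \approx -94.5$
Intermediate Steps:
$o{\left(a,u \right)} = u - 4 a$
$x{\left(r \right)} = - 2 r$
$t{\left(P \right)} = 2$
$I = \frac{11}{2}$ ($I = - \frac{\left(18 - 21\right) \left(5 + 6\right)}{6} = - \frac{\left(-3\right) 11}{6} = \left(- \frac{1}{6}\right) \left(-33\right) = \frac{11}{2} \approx 5.5$)
$- 50 t{\left(-6 \right)} + I = \left(-50\right) 2 + \frac{11}{2} = -100 + \frac{11}{2} = - \frac{189}{2}$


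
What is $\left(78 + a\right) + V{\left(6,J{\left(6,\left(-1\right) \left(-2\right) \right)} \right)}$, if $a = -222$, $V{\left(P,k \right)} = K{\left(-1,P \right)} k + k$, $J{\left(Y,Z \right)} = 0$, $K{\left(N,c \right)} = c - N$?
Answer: $-144$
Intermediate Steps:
$V{\left(P,k \right)} = k + k \left(1 + P\right)$ ($V{\left(P,k \right)} = \left(P - -1\right) k + k = \left(P + 1\right) k + k = \left(1 + P\right) k + k = k \left(1 + P\right) + k = k + k \left(1 + P\right)$)
$\left(78 + a\right) + V{\left(6,J{\left(6,\left(-1\right) \left(-2\right) \right)} \right)} = \left(78 - 222\right) + 0 \left(2 + 6\right) = -144 + 0 \cdot 8 = -144 + 0 = -144$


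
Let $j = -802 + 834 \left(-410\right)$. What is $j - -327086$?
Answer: $-15656$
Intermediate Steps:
$j = -342742$ ($j = -802 - 341940 = -342742$)
$j - -327086 = -342742 - -327086 = -342742 + 327086 = -15656$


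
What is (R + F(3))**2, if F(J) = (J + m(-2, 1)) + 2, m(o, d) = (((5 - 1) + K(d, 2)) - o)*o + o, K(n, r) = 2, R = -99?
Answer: 12544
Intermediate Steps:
m(o, d) = o + o*(6 - o) (m(o, d) = (((5 - 1) + 2) - o)*o + o = ((4 + 2) - o)*o + o = (6 - o)*o + o = o*(6 - o) + o = o + o*(6 - o))
F(J) = -16 + J (F(J) = (J - 2*(7 - 1*(-2))) + 2 = (J - 2*(7 + 2)) + 2 = (J - 2*9) + 2 = (J - 18) + 2 = (-18 + J) + 2 = -16 + J)
(R + F(3))**2 = (-99 + (-16 + 3))**2 = (-99 - 13)**2 = (-112)**2 = 12544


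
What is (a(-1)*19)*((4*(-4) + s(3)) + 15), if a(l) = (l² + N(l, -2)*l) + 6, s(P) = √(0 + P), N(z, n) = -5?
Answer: -228 + 228*√3 ≈ 166.91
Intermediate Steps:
s(P) = √P
a(l) = 6 + l² - 5*l (a(l) = (l² - 5*l) + 6 = 6 + l² - 5*l)
(a(-1)*19)*((4*(-4) + s(3)) + 15) = ((6 + (-1)² - 5*(-1))*19)*((4*(-4) + √3) + 15) = ((6 + 1 + 5)*19)*((-16 + √3) + 15) = (12*19)*(-1 + √3) = 228*(-1 + √3) = -228 + 228*√3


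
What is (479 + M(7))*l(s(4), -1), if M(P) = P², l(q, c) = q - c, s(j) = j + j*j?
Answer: 11088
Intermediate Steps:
s(j) = j + j²
(479 + M(7))*l(s(4), -1) = (479 + 7²)*(4*(1 + 4) - 1*(-1)) = (479 + 49)*(4*5 + 1) = 528*(20 + 1) = 528*21 = 11088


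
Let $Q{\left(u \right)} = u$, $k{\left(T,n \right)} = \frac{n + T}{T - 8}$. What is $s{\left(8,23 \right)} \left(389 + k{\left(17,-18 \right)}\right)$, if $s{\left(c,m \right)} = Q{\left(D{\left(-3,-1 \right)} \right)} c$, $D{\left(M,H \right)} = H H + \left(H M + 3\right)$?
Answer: $\frac{196000}{9} \approx 21778.0$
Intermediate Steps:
$k{\left(T,n \right)} = \frac{T + n}{-8 + T}$
$D{\left(M,H \right)} = 3 + H^{2} + H M$ ($D{\left(M,H \right)} = H^{2} + \left(3 + H M\right) = 3 + H^{2} + H M$)
$s{\left(c,m \right)} = 7 c$ ($s{\left(c,m \right)} = \left(3 + \left(-1\right)^{2} - -3\right) c = \left(3 + 1 + 3\right) c = 7 c$)
$s{\left(8,23 \right)} \left(389 + k{\left(17,-18 \right)}\right) = 7 \cdot 8 \left(389 + \frac{17 - 18}{-8 + 17}\right) = 56 \left(389 + \frac{1}{9} \left(-1\right)\right) = 56 \left(389 - \frac{1}{9}\right) = 56 \cdot \frac{3500}{9} = \frac{196000}{9}$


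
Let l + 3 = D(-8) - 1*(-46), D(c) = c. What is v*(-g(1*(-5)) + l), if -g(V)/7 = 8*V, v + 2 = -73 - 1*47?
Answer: 29890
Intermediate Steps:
v = -122 (v = -2 + (-73 - 1*47) = -2 + (-73 - 47) = -2 - 120 = -122)
g(V) = -56*V
l = 35 (l = -3 + (-8 - 1*(-46)) = -3 + (-8 + 46) = -3 + 38 = 35)
v*(-g(1*(-5)) + l) = -122*(-(-56)*1*(-5) + 35) = -122*(-(-56)*(-5) + 35) = -122*(-1*280 + 35) = -122*(-280 + 35) = -122*(-245) = 29890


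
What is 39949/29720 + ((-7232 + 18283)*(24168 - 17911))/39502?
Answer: 1028300182719/586999720 ≈ 1751.8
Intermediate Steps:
39949/29720 + ((-7232 + 18283)*(24168 - 17911))/39502 = 39949*(1/29720) + (11051*6257)*(1/39502) = 39949/29720 + 69146107*(1/39502) = 39949/29720 + 69146107/39502 = 1028300182719/586999720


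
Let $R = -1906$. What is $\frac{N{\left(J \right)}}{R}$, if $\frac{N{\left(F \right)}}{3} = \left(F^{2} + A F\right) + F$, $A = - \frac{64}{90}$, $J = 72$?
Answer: $- \frac{39036}{4765} \approx -8.1922$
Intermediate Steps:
$A = - \frac{32}{45}$ ($A = \left(-64\right) \frac{1}{90} = - \frac{32}{45} \approx -0.71111$)
$N{\left(F \right)} = 3 F^{2} + \frac{13 F}{15}$ ($N{\left(F \right)} = 3 \left(\left(F^{2} - \frac{32 F}{45}\right) + F\right) = 3 \left(F^{2} + \frac{13 F}{45}\right) = 3 F^{2} + \frac{13 F}{15}$)
$\frac{N{\left(J \right)}}{R} = \frac{\frac{1}{15} \cdot 72 \left(13 + 45 \cdot 72\right)}{-1906} = \frac{1}{15} \cdot 72 \left(13 + 3240\right) \left(- \frac{1}{1906}\right) = \frac{1}{15} \cdot 72 \cdot 3253 \left(- \frac{1}{1906}\right) = \frac{78072}{5} \left(- \frac{1}{1906}\right) = - \frac{39036}{4765}$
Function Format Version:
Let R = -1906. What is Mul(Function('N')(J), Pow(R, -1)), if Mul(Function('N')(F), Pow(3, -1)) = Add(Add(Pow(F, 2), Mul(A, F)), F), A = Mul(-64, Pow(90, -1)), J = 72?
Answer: Rational(-39036, 4765) ≈ -8.1922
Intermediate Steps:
A = Rational(-32, 45) (A = Mul(-64, Rational(1, 90)) = Rational(-32, 45) ≈ -0.71111)
Function('N')(F) = Add(Mul(3, Pow(F, 2)), Mul(Rational(13, 15), F)) (Function('N')(F) = Mul(3, Add(Add(Pow(F, 2), Mul(Rational(-32, 45), F)), F)) = Mul(3, Add(Pow(F, 2), Mul(Rational(13, 45), F))) = Add(Mul(3, Pow(F, 2)), Mul(Rational(13, 15), F)))
Mul(Function('N')(J), Pow(R, -1)) = Mul(Mul(Rational(1, 15), 72, Add(13, Mul(45, 72))), Pow(-1906, -1)) = Mul(Mul(Rational(1, 15), 72, Add(13, 3240)), Rational(-1, 1906)) = Mul(Mul(Rational(1, 15), 72, 3253), Rational(-1, 1906)) = Mul(Rational(78072, 5), Rational(-1, 1906)) = Rational(-39036, 4765)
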